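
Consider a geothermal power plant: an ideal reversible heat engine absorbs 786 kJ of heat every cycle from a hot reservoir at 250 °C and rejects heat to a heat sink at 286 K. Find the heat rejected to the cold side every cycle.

T_H = 250 °C → 250 + 273.15 = 523.15 K.
Carnot efficiency: η = 1 − T_C/T_H = 1 − 286.00/523.15 = 0.4533.
For a reversible cycle Q_C/Q_H = T_C/T_H, so Q_C = 786 × 286.00/523.15 = 429.7 kJ.

Q_C ≈ 429.7 kJ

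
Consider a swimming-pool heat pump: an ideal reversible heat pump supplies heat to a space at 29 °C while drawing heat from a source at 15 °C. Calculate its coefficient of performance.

T_H = 29 °C → 29 + 273.15 = 302.15 K.
T_C = 15 °C → 15 + 273.15 = 288.15 K.
COP_HP = T_H/(T_H − T_C) = 302.15/(302.15 − 288.15) = 21.58.

COP_HP ≈ 21.58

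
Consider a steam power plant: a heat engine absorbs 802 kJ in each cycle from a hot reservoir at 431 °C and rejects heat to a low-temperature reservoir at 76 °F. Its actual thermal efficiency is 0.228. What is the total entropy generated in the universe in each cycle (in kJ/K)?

T_H = 431 °C → 431 + 273.15 = 704.15 K.
T_C = 76 °F → (76 − 32) × 5/9 = 24.44 °C = 297.59 K.
W = η·Q_H = 0.228 × 802 = 182.9 kJ, so Q_C = Q_H − W = 619.1 kJ.
Reservoir entropy changes: ΔS_H = −Q_H/T_H = −802/704.15 = -1.139 kJ/K and ΔS_C = +Q_C/T_C = 619.1/297.59 = 2.080 kJ/K.
ΔS_univ = −Q_H/T_H + Q_C/T_C = 0.942 kJ/K (> 0, since η = 0.228 < η_Carnot = 0.577).

ΔS_univ ≈ 0.942 kJ/K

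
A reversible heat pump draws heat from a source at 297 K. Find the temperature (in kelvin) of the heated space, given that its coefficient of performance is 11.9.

T_H ≈ 324 K

COP_HP = T_H/(T_H − T_C) ⇒ T_H = T_C·COP_HP/(COP_HP − 1) = 297.00 × 11.9/(11.9 − 1) = 324 K.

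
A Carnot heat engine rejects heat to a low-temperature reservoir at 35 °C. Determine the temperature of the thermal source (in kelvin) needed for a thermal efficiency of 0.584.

T_C = 35 °C → 35 + 273.15 = 308.15 K.
From η = 1 − T_C/T_H, solving for T_H gives T_H = T_C/(1 − η) = 308.15/(1 − 0.584) = 741 K.

T_H ≈ 741 K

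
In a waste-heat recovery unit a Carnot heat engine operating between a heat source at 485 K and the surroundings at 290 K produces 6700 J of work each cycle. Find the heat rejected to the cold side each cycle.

Since the cycle is reversible, η = 1 − T_C/T_H = 1 − 290.00/485.00 = 0.4021.
Since Q_C/Q_H = T_C/T_H and Q_H = W/η, Q_C = W·T_C/(T_H − T_C) = 6700 × 290.00/195.00 = 9960 J.

Q_C ≈ 9960 J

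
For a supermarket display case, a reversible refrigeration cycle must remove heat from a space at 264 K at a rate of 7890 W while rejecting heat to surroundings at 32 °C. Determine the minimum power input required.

Ẇ_in ≈ 1230 W

T_H = 32 °C → 32 + 273.15 = 305.15 K.
Carnot COP: COP_R = T_C/(T_H − T_C) = 264.00/41.15 = 6.4156.
W = Q_C/COP_R = 7890/6.4156 = 1230 W.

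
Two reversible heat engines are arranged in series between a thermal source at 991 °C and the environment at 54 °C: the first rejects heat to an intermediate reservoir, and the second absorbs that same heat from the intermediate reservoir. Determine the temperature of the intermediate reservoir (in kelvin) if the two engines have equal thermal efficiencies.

T_m ≈ 643.1 K

T_H = 991 °C → 991 + 273.15 = 1264.15 K.
T_C = 54 °C → 54 + 273.15 = 327.15 K.
Equal efficiencies require 1 − T_m/T_H = 1 − T_C/T_m, i.e. T_m/T_H = T_C/T_m, so T_m = √(T_H·T_C) = √(1264.15 × 327.15) = 643.1 K.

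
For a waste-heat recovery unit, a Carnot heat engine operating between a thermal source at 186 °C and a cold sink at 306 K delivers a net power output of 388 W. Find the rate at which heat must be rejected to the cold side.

T_H = 186 °C → 186 + 273.15 = 459.15 K.
Since the cycle is reversible, η = 1 − T_C/T_H = 1 − 306.00/459.15 = 0.3336.
Since Q_C/Q_H = T_C/T_H and Q_H = W/η, Q_C = W·T_C/(T_H − T_C) = 388 × 306.00/153.15 = 775 W.

Q̇_C ≈ 775 W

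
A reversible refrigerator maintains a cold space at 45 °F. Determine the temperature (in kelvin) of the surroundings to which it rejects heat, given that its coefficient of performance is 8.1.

T_H ≈ 315 K

T_C = 45 °F → (45 − 32) × 5/9 = 7.22 °C = 280.37 K.
COP_R = T_C/(T_H − T_C) ⇒ T_H = T_C·(1 + 1/COP_R) = 280.37 × (1 + 1/8.1) = 315 K.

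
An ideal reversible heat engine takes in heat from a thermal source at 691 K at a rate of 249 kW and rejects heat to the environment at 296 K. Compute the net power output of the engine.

The Carnot efficiency is η = 1 − T_C/T_H = 1 − 296.00/691.00 = 0.5716.
W = η·Q_H = 0.5716 × 249 = 142 kW.

Ẇ ≈ 142 kW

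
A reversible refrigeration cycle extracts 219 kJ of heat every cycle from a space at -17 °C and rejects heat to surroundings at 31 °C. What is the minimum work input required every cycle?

T_H = 31 °C → 31 + 273.15 = 304.15 K.
T_C = -17 °C → -17 + 273.15 = 256.15 K.
The reversible coefficient of performance is COP_R = T_C/(T_H − T_C) = 256.15/48.00 = 5.3365.
W = Q_C/COP_R = 219/5.3365 = 41.0 kJ.

W_in ≈ 41.0 kJ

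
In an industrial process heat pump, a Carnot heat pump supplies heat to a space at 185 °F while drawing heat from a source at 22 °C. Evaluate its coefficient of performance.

T_H = 185 °F → (185 − 32) × 5/9 = 85.00 °C = 358.15 K.
T_C = 22 °C → 22 + 273.15 = 295.15 K.
The Carnot heat-pump COP is COP_HP = T_H/(T_H − T_C) = 358.15/(358.15 − 295.15) = 5.68.

COP_HP ≈ 5.68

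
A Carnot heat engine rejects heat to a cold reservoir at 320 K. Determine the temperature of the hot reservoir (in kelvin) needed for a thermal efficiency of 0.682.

T_H ≈ 1010 K

From η = 1 − T_C/T_H, solving for T_H gives T_H = T_C/(1 − η) = 320.00/(1 − 0.682) = 1010 K.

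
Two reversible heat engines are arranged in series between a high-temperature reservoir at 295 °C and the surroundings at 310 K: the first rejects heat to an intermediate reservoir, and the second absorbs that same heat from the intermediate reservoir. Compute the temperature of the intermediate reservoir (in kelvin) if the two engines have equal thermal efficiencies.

T_m ≈ 420 K

T_H = 295 °C → 295 + 273.15 = 568.15 K.
Equal efficiencies require 1 − T_m/T_H = 1 − T_C/T_m, i.e. T_m/T_H = T_C/T_m, so T_m = √(T_H·T_C) = √(568.15 × 310.00) = 420 K.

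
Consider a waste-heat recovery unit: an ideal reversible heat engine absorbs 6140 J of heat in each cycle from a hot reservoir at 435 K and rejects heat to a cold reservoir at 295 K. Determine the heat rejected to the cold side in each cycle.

η_rev = 1 − T_C/T_H = 1 − 295.00/435.00 = 0.3218.
For a reversible cycle Q_C/Q_H = T_C/T_H, so Q_C = 6140 × 295.00/435.00 = 4160 J.

Q_C ≈ 4160 J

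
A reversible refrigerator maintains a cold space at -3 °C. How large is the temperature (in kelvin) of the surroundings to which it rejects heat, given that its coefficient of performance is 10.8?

T_H ≈ 295.2 K

T_C = -3 °C → -3 + 273.15 = 270.15 K.
COP_R = T_C/(T_H − T_C) ⇒ T_H = T_C·(1 + 1/COP_R) = 270.15 × (1 + 1/10.8) = 295.2 K.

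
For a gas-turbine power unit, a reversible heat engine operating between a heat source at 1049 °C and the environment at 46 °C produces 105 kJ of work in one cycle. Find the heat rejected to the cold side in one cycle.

Q_C ≈ 33.41 kJ

T_H = 1049 °C → 1049 + 273.15 = 1322.15 K.
T_C = 46 °C → 46 + 273.15 = 319.15 K.
The Carnot efficiency is η = 1 − T_C/T_H = 1 − 319.15/1322.15 = 0.7586.
Since Q_C/Q_H = T_C/T_H and Q_H = W/η, Q_C = W·T_C/(T_H − T_C) = 105 × 319.15/1003.00 = 33.41 kJ.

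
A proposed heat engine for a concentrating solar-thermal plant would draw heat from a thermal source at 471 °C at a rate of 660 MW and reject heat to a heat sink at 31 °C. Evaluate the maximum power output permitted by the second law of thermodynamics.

Ẇ_max ≈ 390 MW

T_H = 471 °C → 471 + 273.15 = 744.15 K.
T_C = 31 °C → 31 + 273.15 = 304.15 K.
The upper bound on efficiency is η_max = 1 − T_C/T_H = 1 − 304.15/744.15 = 0.5913.
W_max = η_max · Q_H = 0.5913 × 660 = 390 MW.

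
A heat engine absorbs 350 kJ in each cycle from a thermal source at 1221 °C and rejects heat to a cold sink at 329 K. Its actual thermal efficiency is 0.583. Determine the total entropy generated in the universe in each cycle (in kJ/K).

T_H = 1221 °C → 1221 + 273.15 = 1494.15 K.
W = η·Q_H = 0.583 × 350 = 204.0 kJ, so Q_C = Q_H − W = 146.0 kJ.
The hot reservoir loses entropy Q_H/T_H = 350/1494.15 = 0.2342 kJ/K; the cold reservoir gains Q_C/T_C = 146.0/329.00 = 0.4436 kJ/K.
ΔS_univ = −Q_H/T_H + Q_C/T_C = 0.2094 kJ/K (> 0, since η = 0.583 < η_Carnot = 0.780).

ΔS_univ ≈ 0.2094 kJ/K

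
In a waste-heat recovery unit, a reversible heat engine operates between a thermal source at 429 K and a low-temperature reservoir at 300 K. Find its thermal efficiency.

Carnot efficiency: η = 1 − T_C/T_H = 1 − 300.00/429.00 = 0.301.

η ≈ 0.301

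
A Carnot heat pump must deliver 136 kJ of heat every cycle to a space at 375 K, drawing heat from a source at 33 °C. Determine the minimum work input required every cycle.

W_in ≈ 25.0 kJ

T_C = 33 °C → 33 + 273.15 = 306.15 K.
Reversible heating COP: COP_HP = T_H/(T_H − T_C) = 375.00/68.85 = 5.4466.
W = Q_H/COP_HP = 136/5.4466 = 25.0 kJ.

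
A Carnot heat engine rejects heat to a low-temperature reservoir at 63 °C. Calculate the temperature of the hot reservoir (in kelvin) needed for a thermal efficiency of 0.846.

T_C = 63 °C → 63 + 273.15 = 336.15 K.
From η = 1 − T_C/T_H, solving for T_H gives T_H = T_C/(1 − η) = 336.15/(1 − 0.846) = 2180 K.

T_H ≈ 2180 K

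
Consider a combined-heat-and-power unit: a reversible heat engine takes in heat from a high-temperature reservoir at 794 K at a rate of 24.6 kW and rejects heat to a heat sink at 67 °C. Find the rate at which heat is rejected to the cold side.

Q̇_C ≈ 10.5 kW

T_C = 67 °C → 67 + 273.15 = 340.15 K.
Since the cycle is reversible, η = 1 − T_C/T_H = 1 − 340.15/794.00 = 0.5716.
For a reversible cycle Q_C/Q_H = T_C/T_H, so Q_C = 24.6 × 340.15/794.00 = 10.5 kW.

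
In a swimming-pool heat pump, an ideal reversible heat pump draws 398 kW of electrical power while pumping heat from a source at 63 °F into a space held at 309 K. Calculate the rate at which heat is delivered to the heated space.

T_C = 63 °F → (63 − 32) × 5/9 = 17.22 °C = 290.37 K.
The Carnot heat-pump COP is COP_HP = T_H/(T_H − T_C) = 309.00/18.63 = 16.5881.
Q_H = COP_HP · W = 16.5881 × 398 = 6602 kW.

Q̇_H ≈ 6602 kW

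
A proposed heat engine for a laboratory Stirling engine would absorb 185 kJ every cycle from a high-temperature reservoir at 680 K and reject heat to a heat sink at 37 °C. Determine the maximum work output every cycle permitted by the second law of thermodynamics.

T_C = 37 °C → 37 + 273.15 = 310.15 K.
The second-law ceiling is the Carnot efficiency, η_max = 1 − T_C/T_H = 1 − 310.15/680.00 = 0.5439.
W_max = η_max · Q_H = 0.5439 × 185 = 100.6 kJ.

W_max ≈ 100.6 kJ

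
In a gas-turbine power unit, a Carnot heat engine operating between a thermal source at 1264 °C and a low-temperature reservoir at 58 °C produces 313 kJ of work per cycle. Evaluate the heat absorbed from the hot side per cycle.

T_H = 1264 °C → 1264 + 273.15 = 1537.15 K.
T_C = 58 °C → 58 + 273.15 = 331.15 K.
Since the cycle is reversible, η = 1 − T_C/T_H = 1 − 331.15/1537.15 = 0.7846.
Q_H = W/η = 313/0.7846 = 399 kJ.

Q_H ≈ 399 kJ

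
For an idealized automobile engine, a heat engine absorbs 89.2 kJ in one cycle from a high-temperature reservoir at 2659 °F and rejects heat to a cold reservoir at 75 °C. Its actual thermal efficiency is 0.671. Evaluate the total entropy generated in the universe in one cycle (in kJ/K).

ΔS_univ ≈ 0.0328 kJ/K

T_H = 2659 °F → (2659 − 32) × 5/9 = 1459.44 °C = 1732.59 K.
T_C = 75 °C → 75 + 273.15 = 348.15 K.
W = η·Q_H = 0.671 × 89.2 = 59.85 kJ, so Q_C = Q_H − W = 29.35 kJ.
The hot reservoir loses entropy Q_H/T_H = 89.2/1732.59 = 0.05148 kJ/K; the cold reservoir gains Q_C/T_C = 29.35/348.15 = 0.08429 kJ/K.
ΔS_univ = −Q_H/T_H + Q_C/T_C = 0.0328 kJ/K (> 0, since η = 0.671 < η_Carnot = 0.799).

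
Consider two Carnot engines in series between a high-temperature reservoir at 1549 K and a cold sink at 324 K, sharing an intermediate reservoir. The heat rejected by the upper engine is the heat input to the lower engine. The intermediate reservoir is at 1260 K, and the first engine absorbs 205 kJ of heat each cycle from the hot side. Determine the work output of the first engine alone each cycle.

First-stage efficiency η₁ = 1 − T_m/T_H = 1 − 1260.00/1549.00 = 0.1866.
W₁ = η₁·Q_H = 0.1866 × 205 = 38.2 kJ.

W₁ ≈ 38.2 kJ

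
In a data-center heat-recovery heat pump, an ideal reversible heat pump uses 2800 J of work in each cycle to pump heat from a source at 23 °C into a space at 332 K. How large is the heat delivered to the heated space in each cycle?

Q_H ≈ 25930 J

T_C = 23 °C → 23 + 273.15 = 296.15 K.
COP_HP = T_H/(T_H − T_C) = 332.00/35.85 = 9.2608.
Q_H = COP_HP · W = 9.2608 × 2800 = 25930 J.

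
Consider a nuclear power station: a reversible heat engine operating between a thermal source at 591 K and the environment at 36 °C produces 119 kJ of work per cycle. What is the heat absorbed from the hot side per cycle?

T_C = 36 °C → 36 + 273.15 = 309.15 K.
Carnot efficiency: η = 1 − T_C/T_H = 1 − 309.15/591.00 = 0.4769.
Q_H = W/η = 119/0.4769 = 249.5 kJ.

Q_H ≈ 249.5 kJ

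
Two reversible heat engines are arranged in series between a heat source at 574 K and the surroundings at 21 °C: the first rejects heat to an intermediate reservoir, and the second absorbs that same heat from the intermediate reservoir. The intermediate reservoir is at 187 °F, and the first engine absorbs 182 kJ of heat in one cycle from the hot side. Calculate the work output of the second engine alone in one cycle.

W₂ ≈ 20.64 kJ

T_C = 21 °C → 21 + 273.15 = 294.15 K.
T_m = 187 °F → (187 − 32) × 5/9 = 86.11 °C = 359.26 K.
Heat entering the second stage: Q_m = Q_H·(T_m/T_H) = 182 × 359.26/574.00 = 113.9 kJ.
Second-stage efficiency η₂ = 1 − T_C/T_m = 1 − 294.15/359.26 = 0.1812, so W₂ = η₂·Q_m = 20.64 kJ.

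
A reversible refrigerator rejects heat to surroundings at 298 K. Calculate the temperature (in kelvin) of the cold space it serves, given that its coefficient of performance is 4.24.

T_C ≈ 241 K

COP_R = T_C/(T_H − T_C) ⇒ T_C = T_H·COP_R/(1 + COP_R) = 298.00 × 4.24/(1 + 4.24) = 241 K.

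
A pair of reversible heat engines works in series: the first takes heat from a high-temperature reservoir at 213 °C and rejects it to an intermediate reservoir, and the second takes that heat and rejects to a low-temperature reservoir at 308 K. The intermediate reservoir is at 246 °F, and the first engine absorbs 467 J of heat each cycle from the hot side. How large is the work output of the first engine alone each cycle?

W₁ ≈ 90.4 J

T_H = 213 °C → 213 + 273.15 = 486.15 K.
T_m = 246 °F → (246 − 32) × 5/9 = 118.89 °C = 392.04 K.
First-stage efficiency η₁ = 1 − T_m/T_H = 1 − 392.04/486.15 = 0.1936.
W₁ = η₁·Q_H = 0.1936 × 467 = 90.4 J.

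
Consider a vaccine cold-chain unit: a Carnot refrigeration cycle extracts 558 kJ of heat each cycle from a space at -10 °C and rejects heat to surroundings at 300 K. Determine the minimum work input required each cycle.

T_C = -10 °C → -10 + 273.15 = 263.15 K.
Carnot COP: COP_R = T_C/(T_H − T_C) = 263.15/36.85 = 7.1411.
W = Q_C/COP_R = 558/7.1411 = 78.1 kJ.

W_in ≈ 78.1 kJ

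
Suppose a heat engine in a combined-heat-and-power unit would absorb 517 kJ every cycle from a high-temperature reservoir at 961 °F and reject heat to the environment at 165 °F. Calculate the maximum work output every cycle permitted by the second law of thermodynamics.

W_max ≈ 289.7 kJ

T_H = 961 °F → (961 − 32) × 5/9 = 516.11 °C = 789.26 K.
T_C = 165 °F → (165 − 32) × 5/9 = 73.89 °C = 347.04 K.
The second-law ceiling is the Carnot efficiency, η_max = 1 − T_C/T_H = 1 − 347.04/789.26 = 0.5603.
W_max = η_max · Q_H = 0.5603 × 517 = 289.7 kJ.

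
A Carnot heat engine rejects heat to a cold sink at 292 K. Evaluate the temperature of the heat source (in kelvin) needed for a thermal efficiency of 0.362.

From η = 1 − T_C/T_H, solving for T_H gives T_H = T_C/(1 − η) = 292.00/(1 − 0.362) = 457.7 K.

T_H ≈ 457.7 K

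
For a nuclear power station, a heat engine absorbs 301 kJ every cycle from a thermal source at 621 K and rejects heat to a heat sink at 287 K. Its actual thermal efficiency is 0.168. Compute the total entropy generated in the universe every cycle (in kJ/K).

W = η·Q_H = 0.168 × 301 = 50.57 kJ, so Q_C = Q_H − W = 250.4 kJ.
Reservoir entropy changes: ΔS_H = −Q_H/T_H = −301/621.00 = -0.4847 kJ/K and ΔS_C = +Q_C/T_C = 250.4/287.00 = 0.8726 kJ/K.
ΔS_univ = −Q_H/T_H + Q_C/T_C = 0.3879 kJ/K (> 0, since η = 0.168 < η_Carnot = 0.538).

ΔS_univ ≈ 0.3879 kJ/K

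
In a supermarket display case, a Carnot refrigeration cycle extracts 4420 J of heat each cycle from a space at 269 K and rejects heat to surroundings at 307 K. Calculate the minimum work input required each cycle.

W_in ≈ 624 J

Carnot COP: COP_R = T_C/(T_H − T_C) = 269.00/38.00 = 7.0789.
W = Q_C/COP_R = 4420/7.0789 = 624 J.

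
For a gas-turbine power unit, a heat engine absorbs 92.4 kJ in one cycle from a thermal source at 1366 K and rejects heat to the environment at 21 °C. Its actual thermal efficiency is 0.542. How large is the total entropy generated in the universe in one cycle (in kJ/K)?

ΔS_univ ≈ 0.07623 kJ/K

T_C = 21 °C → 21 + 273.15 = 294.15 K.
W = η·Q_H = 0.542 × 92.4 = 50.08 kJ, so Q_C = Q_H − W = 42.32 kJ.
Reservoir entropy changes: ΔS_H = −Q_H/T_H = −92.4/1366.00 = -0.06764 kJ/K and ΔS_C = +Q_C/T_C = 42.32/294.15 = 0.1439 kJ/K.
ΔS_univ = −Q_H/T_H + Q_C/T_C = 0.07623 kJ/K (> 0, since η = 0.542 < η_Carnot = 0.785).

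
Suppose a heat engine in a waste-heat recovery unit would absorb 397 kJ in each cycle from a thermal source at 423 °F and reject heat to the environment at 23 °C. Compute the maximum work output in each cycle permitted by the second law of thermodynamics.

W_max ≈ 157 kJ

T_H = 423 °F → (423 − 32) × 5/9 = 217.22 °C = 490.37 K.
T_C = 23 °C → 23 + 273.15 = 296.15 K.
The upper bound on efficiency is η_max = 1 − T_C/T_H = 1 − 296.15/490.37 = 0.3961.
W_max = η_max · Q_H = 0.3961 × 397 = 157 kJ.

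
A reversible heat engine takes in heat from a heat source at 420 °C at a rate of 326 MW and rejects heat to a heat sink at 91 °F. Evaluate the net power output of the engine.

T_H = 420 °C → 420 + 273.15 = 693.15 K.
T_C = 91 °F → (91 − 32) × 5/9 = 32.78 °C = 305.93 K.
The Carnot efficiency is η = 1 − T_C/T_H = 1 − 305.93/693.15 = 0.5586.
W = η·Q_H = 0.5586 × 326 = 182.1 MW.

Ẇ ≈ 182.1 MW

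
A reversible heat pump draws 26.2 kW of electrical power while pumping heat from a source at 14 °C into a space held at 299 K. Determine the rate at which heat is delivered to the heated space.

Q̇_H ≈ 661 kW

T_C = 14 °C → 14 + 273.15 = 287.15 K.
Reversible heating COP: COP_HP = T_H/(T_H − T_C) = 299.00/11.85 = 25.2321.
Q_H = COP_HP · W = 25.2321 × 26.2 = 661 kW.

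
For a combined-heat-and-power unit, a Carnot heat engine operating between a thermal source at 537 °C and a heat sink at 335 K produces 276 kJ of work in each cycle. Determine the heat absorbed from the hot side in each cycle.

T_H = 537 °C → 537 + 273.15 = 810.15 K.
The Carnot efficiency is η = 1 − T_C/T_H = 1 − 335.00/810.15 = 0.5865.
Q_H = W/η = 276/0.5865 = 470.6 kJ.

Q_H ≈ 470.6 kJ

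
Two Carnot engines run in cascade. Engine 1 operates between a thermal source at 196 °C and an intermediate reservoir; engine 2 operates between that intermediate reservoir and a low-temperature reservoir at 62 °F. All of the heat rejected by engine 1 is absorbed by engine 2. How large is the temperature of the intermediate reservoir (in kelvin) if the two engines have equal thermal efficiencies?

T_H = 196 °C → 196 + 273.15 = 469.15 K.
T_C = 62 °F → (62 − 32) × 5/9 = 16.67 °C = 289.82 K.
Equal efficiencies require 1 − T_m/T_H = 1 − T_C/T_m, i.e. T_m/T_H = T_C/T_m, so T_m = √(T_H·T_C) = √(469.15 × 289.82) = 369 K.

T_m ≈ 369 K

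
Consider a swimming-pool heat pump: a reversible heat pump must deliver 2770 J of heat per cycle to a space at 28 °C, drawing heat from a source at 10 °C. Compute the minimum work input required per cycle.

W_in ≈ 166 J

T_H = 28 °C → 28 + 273.15 = 301.15 K.
T_C = 10 °C → 10 + 273.15 = 283.15 K.
COP_HP = T_H/(T_H − T_C) = 301.15/18.00 = 16.7306.
W = Q_H/COP_HP = 2770/16.7306 = 166 J.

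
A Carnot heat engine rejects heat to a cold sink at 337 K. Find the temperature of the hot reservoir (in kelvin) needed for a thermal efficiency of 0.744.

From η = 1 − T_C/T_H, solving for T_H gives T_H = T_C/(1 − η) = 337.00/(1 − 0.744) = 1316 K.

T_H ≈ 1316 K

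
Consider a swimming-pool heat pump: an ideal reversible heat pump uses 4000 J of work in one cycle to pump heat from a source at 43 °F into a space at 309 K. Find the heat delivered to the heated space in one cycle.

T_C = 43 °F → (43 − 32) × 5/9 = 6.11 °C = 279.26 K.
For a reversible heat pump, COP_HP = T_H/(T_H − T_C) = 309.00/29.74 = 10.3904.
Q_H = COP_HP · W = 10.3904 × 4000 = 41600 J.

Q_H ≈ 41600 J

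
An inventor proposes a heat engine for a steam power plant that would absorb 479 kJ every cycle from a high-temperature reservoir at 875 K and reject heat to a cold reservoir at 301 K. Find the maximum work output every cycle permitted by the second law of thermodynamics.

By the Carnot theorem, η_max = 1 − T_C/T_H = 1 − 301.00/875.00 = 0.6560.
W_max = η_max · Q_H = 0.6560 × 479 = 314.2 kJ.

W_max ≈ 314.2 kJ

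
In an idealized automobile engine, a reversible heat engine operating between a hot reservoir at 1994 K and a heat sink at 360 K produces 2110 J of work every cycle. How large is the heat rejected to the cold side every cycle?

Q_C ≈ 465 J

Since the cycle is reversible, η = 1 − T_C/T_H = 1 − 360.00/1994.00 = 0.8195.
Since Q_C/Q_H = T_C/T_H and Q_H = W/η, Q_C = W·T_C/(T_H − T_C) = 2110 × 360.00/1634.00 = 465 J.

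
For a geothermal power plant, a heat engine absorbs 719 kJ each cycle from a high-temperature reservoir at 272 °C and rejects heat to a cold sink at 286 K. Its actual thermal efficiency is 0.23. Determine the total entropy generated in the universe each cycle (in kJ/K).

T_H = 272 °C → 272 + 273.15 = 545.15 K.
W = η·Q_H = 0.23 × 719 = 165.4 kJ, so Q_C = Q_H − W = 553.6 kJ.
Entropy balance on the reservoirs: −Q_H/T_H = -1.319 kJ/K, +Q_C/T_C = 1.936 kJ/K.
ΔS_univ = −Q_H/T_H + Q_C/T_C = 0.617 kJ/K (> 0, since η = 0.23 < η_Carnot = 0.475).

ΔS_univ ≈ 0.617 kJ/K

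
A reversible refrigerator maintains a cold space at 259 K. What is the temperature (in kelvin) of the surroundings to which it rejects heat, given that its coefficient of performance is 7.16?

COP_R = T_C/(T_H − T_C) ⇒ T_H = T_C·(1 + 1/COP_R) = 259.00 × (1 + 1/7.16) = 295 K.

T_H ≈ 295 K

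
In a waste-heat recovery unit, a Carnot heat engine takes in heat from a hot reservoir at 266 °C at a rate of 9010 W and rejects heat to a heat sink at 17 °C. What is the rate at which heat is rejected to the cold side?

Q̇_C ≈ 4849 W

T_H = 266 °C → 266 + 273.15 = 539.15 K.
T_C = 17 °C → 17 + 273.15 = 290.15 K.
Carnot efficiency: η = 1 − T_C/T_H = 1 − 290.15/539.15 = 0.4618.
For a reversible cycle Q_C/Q_H = T_C/T_H, so Q_C = 9010 × 290.15/539.15 = 4849 W.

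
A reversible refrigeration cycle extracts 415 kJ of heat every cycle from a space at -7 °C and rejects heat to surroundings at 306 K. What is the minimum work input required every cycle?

T_C = -7 °C → -7 + 273.15 = 266.15 K.
The reversible coefficient of performance is COP_R = T_C/(T_H − T_C) = 266.15/39.85 = 6.6788.
W = Q_C/COP_R = 415/6.6788 = 62.14 kJ.

W_in ≈ 62.14 kJ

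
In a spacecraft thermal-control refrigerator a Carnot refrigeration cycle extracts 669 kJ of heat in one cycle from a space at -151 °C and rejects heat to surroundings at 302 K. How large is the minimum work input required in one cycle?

T_C = -151 °C → -151 + 273.15 = 122.15 K.
The reversible coefficient of performance is COP_R = T_C/(T_H − T_C) = 122.15/179.85 = 0.6792.
W = Q_C/COP_R = 669/0.6792 = 985 kJ.

W_in ≈ 985 kJ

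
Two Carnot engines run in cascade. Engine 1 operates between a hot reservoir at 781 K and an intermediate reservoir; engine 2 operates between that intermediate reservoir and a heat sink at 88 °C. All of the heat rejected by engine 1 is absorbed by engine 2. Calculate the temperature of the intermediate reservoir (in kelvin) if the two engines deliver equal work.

T_C = 88 °C → 88 + 273.15 = 361.15 K.
For reversible stages Q_m = Q_H·(T_m/T_H). Setting W₁ = Q_H(1 − T_m/T_H) equal to W₂ = Q_m(1 − T_C/T_m) = Q_H·(T_m − T_C)/T_H gives T_H − T_m = T_m − T_C, so T_m = (T_H + T_C)/2 = (781.00 + 361.15)/2 = 571 K.

T_m ≈ 571 K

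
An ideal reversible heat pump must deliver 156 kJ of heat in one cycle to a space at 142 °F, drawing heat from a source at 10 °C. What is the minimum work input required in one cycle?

W_in ≈ 23.9 kJ

T_H = 142 °F → (142 − 32) × 5/9 = 61.11 °C = 334.26 K.
T_C = 10 °C → 10 + 273.15 = 283.15 K.
For a reversible heat pump, COP_HP = T_H/(T_H − T_C) = 334.26/51.11 = 6.5399.
W = Q_H/COP_HP = 156/6.5399 = 23.9 kJ.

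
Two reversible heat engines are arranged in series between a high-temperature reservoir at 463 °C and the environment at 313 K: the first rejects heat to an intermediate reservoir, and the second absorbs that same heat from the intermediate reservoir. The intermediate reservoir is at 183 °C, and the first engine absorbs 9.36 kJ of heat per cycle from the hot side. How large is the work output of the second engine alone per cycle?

W₂ ≈ 1.82 kJ

T_H = 463 °C → 463 + 273.15 = 736.15 K.
T_m = 183 °C → 183 + 273.15 = 456.15 K.
Heat entering the second stage: Q_m = Q_H·(T_m/T_H) = 9.36 × 456.15/736.15 = 5.80 kJ.
Second-stage efficiency η₂ = 1 − T_C/T_m = 1 − 313.00/456.15 = 0.3138, so W₂ = η₂·Q_m = 1.82 kJ.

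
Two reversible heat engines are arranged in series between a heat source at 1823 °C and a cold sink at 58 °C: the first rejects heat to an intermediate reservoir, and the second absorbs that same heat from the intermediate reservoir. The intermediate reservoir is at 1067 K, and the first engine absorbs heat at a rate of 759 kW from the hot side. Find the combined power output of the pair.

T_H = 1823 °C → 1823 + 273.15 = 2096.15 K.
T_C = 58 °C → 58 + 273.15 = 331.15 K.
Two reversible stages in series are equivalent to a single Carnot engine between T_H and T_C, so η_total = 1 − T_C/T_H = 1 − 331.15/2096.15 = 0.8420.
W_total = η_total · Q_H = 0.8420 × 759 = 639 kW.

Ẇ_total ≈ 639 kW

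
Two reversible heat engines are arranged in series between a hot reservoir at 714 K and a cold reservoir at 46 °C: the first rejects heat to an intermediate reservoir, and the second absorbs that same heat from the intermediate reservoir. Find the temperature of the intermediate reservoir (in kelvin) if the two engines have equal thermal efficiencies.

T_C = 46 °C → 46 + 273.15 = 319.15 K.
Equal efficiencies require 1 − T_m/T_H = 1 − T_C/T_m, i.e. T_m/T_H = T_C/T_m, so T_m = √(T_H·T_C) = √(714.00 × 319.15) = 477.4 K.

T_m ≈ 477.4 K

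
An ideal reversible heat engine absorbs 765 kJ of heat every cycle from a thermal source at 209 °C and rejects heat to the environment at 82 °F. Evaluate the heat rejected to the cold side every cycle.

Q_C ≈ 477 kJ

T_H = 209 °C → 209 + 273.15 = 482.15 K.
T_C = 82 °F → (82 − 32) × 5/9 = 27.78 °C = 300.93 K.
For a reversible engine, η = 1 − T_C/T_H = 1 − 300.93/482.15 = 0.3759.
For a reversible cycle Q_C/Q_H = T_C/T_H, so Q_C = 765 × 300.93/482.15 = 477 kJ.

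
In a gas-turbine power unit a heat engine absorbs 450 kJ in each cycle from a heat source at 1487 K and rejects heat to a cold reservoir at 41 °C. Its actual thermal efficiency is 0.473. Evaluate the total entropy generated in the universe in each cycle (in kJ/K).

T_C = 41 °C → 41 + 273.15 = 314.15 K.
W = η·Q_H = 0.473 × 450 = 212.8 kJ, so Q_C = Q_H − W = 237.2 kJ.
Entropy balance on the reservoirs: −Q_H/T_H = -0.3026 kJ/K, +Q_C/T_C = 0.7549 kJ/K.
ΔS_univ = −Q_H/T_H + Q_C/T_C = 0.452 kJ/K (> 0, since η = 0.473 < η_Carnot = 0.789).

ΔS_univ ≈ 0.452 kJ/K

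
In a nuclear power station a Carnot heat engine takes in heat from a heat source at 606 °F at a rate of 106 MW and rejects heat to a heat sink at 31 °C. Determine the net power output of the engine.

Ẇ ≈ 51.5 MW

T_H = 606 °F → (606 − 32) × 5/9 = 318.89 °C = 592.04 K.
T_C = 31 °C → 31 + 273.15 = 304.15 K.
Carnot efficiency: η = 1 − T_C/T_H = 1 − 304.15/592.04 = 0.4863.
W = η·Q_H = 0.4863 × 106 = 51.5 MW.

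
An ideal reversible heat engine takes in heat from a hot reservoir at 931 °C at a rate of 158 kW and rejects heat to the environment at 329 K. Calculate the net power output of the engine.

T_H = 931 °C → 931 + 273.15 = 1204.15 K.
Since the cycle is reversible, η = 1 − T_C/T_H = 1 − 329.00/1204.15 = 0.7268.
W = η·Q_H = 0.7268 × 158 = 115 kW.

Ẇ ≈ 115 kW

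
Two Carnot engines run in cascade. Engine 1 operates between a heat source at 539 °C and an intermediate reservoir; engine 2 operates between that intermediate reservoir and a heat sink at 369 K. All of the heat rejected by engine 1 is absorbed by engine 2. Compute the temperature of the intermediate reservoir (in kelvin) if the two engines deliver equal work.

T_m ≈ 591 K

T_H = 539 °C → 539 + 273.15 = 812.15 K.
For reversible stages Q_m = Q_H·(T_m/T_H). Setting W₁ = Q_H(1 − T_m/T_H) equal to W₂ = Q_m(1 − T_C/T_m) = Q_H·(T_m − T_C)/T_H gives T_H − T_m = T_m − T_C, so T_m = (T_H + T_C)/2 = (812.15 + 369.00)/2 = 591 K.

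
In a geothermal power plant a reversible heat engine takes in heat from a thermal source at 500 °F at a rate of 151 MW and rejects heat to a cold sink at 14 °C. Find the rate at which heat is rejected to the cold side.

Q̇_C ≈ 81.3 MW

T_H = 500 °F → (500 − 32) × 5/9 = 260.00 °C = 533.15 K.
T_C = 14 °C → 14 + 273.15 = 287.15 K.
The Carnot efficiency is η = 1 − T_C/T_H = 1 − 287.15/533.15 = 0.4614.
For a reversible cycle Q_C/Q_H = T_C/T_H, so Q_C = 151 × 287.15/533.15 = 81.3 MW.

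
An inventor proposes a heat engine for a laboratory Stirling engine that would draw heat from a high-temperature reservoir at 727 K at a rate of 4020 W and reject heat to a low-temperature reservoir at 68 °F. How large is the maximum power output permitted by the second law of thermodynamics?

T_C = 68 °F → (68 − 32) × 5/9 = 20.00 °C = 293.15 K.
By the Carnot theorem, η_max = 1 − T_C/T_H = 1 − 293.15/727.00 = 0.5968.
W_max = η_max · Q_H = 0.5968 × 4020 = 2400 W.

Ẇ_max ≈ 2400 W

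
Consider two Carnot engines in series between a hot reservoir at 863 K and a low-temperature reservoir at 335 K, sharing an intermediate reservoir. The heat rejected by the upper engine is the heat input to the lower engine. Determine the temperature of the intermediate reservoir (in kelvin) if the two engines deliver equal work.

For reversible stages Q_m = Q_H·(T_m/T_H). Setting W₁ = Q_H(1 − T_m/T_H) equal to W₂ = Q_m(1 − T_C/T_m) = Q_H·(T_m − T_C)/T_H gives T_H − T_m = T_m − T_C, so T_m = (T_H + T_C)/2 = (863.00 + 335.00)/2 = 599.0 K.

T_m ≈ 599.0 K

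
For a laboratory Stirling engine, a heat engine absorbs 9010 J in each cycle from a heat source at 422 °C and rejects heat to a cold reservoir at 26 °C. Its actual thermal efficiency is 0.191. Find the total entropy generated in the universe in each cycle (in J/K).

T_H = 422 °C → 422 + 273.15 = 695.15 K.
T_C = 26 °C → 26 + 273.15 = 299.15 K.
W = η·Q_H = 0.191 × 9010 = 1721 J, so Q_C = Q_H − W = 7289 J.
Reservoir entropy changes: ΔS_H = −Q_H/T_H = −9010/695.15 = -12.96 J/K and ΔS_C = +Q_C/T_C = 7289/299.15 = 24.37 J/K.
ΔS_univ = −Q_H/T_H + Q_C/T_C = 11.4 J/K (> 0, since η = 0.191 < η_Carnot = 0.570).

ΔS_univ ≈ 11.4 J/K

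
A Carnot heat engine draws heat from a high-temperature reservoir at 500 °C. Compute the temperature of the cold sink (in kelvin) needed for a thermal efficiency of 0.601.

T_H = 500 °C → 500 + 273.15 = 773.15 K.
From η = 1 − T_C/T_H, T_C = T_H·(1 − η) = 773.15 × (1 − 0.601) = 308 K.

T_C ≈ 308 K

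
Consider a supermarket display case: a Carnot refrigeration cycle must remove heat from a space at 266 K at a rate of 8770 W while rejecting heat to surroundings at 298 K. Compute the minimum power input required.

For a reversible refrigerator, COP_R = T_C/(T_H − T_C) = 266.00/32.00 = 8.3125.
W = Q_C/COP_R = 8770/8.3125 = 1055 W.

Ẇ_in ≈ 1055 W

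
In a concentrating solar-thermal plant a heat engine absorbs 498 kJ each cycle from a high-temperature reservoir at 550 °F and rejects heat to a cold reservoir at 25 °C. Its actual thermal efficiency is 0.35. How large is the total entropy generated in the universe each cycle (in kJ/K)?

ΔS_univ ≈ 0.198 kJ/K

T_H = 550 °F → (550 − 32) × 5/9 = 287.78 °C = 560.93 K.
T_C = 25 °C → 25 + 273.15 = 298.15 K.
W = η·Q_H = 0.35 × 498 = 174.3 kJ, so Q_C = Q_H − W = 323.7 kJ.
Entropy balance on the reservoirs: −Q_H/T_H = -0.8878 kJ/K, +Q_C/T_C = 1.086 kJ/K.
ΔS_univ = −Q_H/T_H + Q_C/T_C = 0.198 kJ/K (> 0, since η = 0.35 < η_Carnot = 0.468).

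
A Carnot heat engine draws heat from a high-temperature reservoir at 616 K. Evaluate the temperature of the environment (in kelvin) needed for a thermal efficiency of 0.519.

T_C ≈ 296.3 K

From η = 1 − T_C/T_H, T_C = T_H·(1 − η) = 616.00 × (1 − 0.519) = 296.3 K.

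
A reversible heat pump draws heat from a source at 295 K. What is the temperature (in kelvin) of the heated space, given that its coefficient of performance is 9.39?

T_H ≈ 330.2 K

COP_HP = T_H/(T_H − T_C) ⇒ T_H = T_C·COP_HP/(COP_HP − 1) = 295.00 × 9.39/(9.39 − 1) = 330.2 K.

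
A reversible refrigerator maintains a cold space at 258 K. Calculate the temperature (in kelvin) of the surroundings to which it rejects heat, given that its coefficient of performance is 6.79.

T_H ≈ 296 K

COP_R = T_C/(T_H − T_C) ⇒ T_H = T_C·(1 + 1/COP_R) = 258.00 × (1 + 1/6.79) = 296 K.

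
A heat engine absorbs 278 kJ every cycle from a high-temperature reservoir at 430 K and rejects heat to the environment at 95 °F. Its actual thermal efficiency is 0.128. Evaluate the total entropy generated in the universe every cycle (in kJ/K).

T_C = 95 °F → (95 − 32) × 5/9 = 35.00 °C = 308.15 K.
W = η·Q_H = 0.128 × 278 = 35.58 kJ, so Q_C = Q_H − W = 242.4 kJ.
Reservoir entropy changes: ΔS_H = −Q_H/T_H = −278/430.00 = -0.6465 kJ/K and ΔS_C = +Q_C/T_C = 242.4/308.15 = 0.7867 kJ/K.
ΔS_univ = −Q_H/T_H + Q_C/T_C = 0.1402 kJ/K (> 0, since η = 0.128 < η_Carnot = 0.283).

ΔS_univ ≈ 0.1402 kJ/K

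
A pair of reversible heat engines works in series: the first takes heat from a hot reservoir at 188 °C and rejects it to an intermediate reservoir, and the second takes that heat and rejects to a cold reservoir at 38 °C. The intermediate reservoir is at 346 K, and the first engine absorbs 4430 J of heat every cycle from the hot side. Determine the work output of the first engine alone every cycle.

W₁ ≈ 1106 J

T_H = 188 °C → 188 + 273.15 = 461.15 K.
T_C = 38 °C → 38 + 273.15 = 311.15 K.
First-stage efficiency η₁ = 1 − T_m/T_H = 1 − 346.00/461.15 = 0.2497.
W₁ = η₁·Q_H = 0.2497 × 4430 = 1106 J.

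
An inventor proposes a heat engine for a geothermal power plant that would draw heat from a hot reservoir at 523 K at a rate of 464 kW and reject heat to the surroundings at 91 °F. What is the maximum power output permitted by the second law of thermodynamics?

T_C = 91 °F → (91 − 32) × 5/9 = 32.78 °C = 305.93 K.
The second-law ceiling is the Carnot efficiency, η_max = 1 − T_C/T_H = 1 − 305.93/523.00 = 0.4151.
W_max = η_max · Q_H = 0.4151 × 464 = 192.6 kW.

Ẇ_max ≈ 192.6 kW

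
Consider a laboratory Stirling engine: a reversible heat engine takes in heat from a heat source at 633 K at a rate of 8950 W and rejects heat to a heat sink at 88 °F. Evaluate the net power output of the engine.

Ẇ ≈ 4650 W

T_C = 88 °F → (88 − 32) × 5/9 = 31.11 °C = 304.26 K.
η_rev = 1 − T_C/T_H = 1 − 304.26/633.00 = 0.5193.
W = η·Q_H = 0.5193 × 8950 = 4650 W.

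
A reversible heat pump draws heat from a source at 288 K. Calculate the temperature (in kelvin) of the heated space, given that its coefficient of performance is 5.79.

T_H ≈ 348.1 K

COP_HP = T_H/(T_H − T_C) ⇒ T_H = T_C·COP_HP/(COP_HP − 1) = 288.00 × 5.79/(5.79 − 1) = 348.1 K.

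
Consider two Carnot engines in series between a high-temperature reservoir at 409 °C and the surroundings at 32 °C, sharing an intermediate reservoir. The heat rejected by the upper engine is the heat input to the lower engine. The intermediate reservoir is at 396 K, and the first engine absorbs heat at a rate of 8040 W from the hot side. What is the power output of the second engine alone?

T_H = 409 °C → 409 + 273.15 = 682.15 K.
T_C = 32 °C → 32 + 273.15 = 305.15 K.
Heat entering the second stage: Q_m = Q_H·(T_m/T_H) = 8040 × 396.00/682.15 = 4667 W.
Second-stage efficiency η₂ = 1 − T_C/T_m = 1 − 305.15/396.00 = 0.2294, so W₂ = η₂·Q_m = 1071 W.

Ẇ₂ ≈ 1071 W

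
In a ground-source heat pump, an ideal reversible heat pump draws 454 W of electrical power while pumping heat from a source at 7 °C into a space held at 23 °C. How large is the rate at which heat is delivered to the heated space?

T_H = 23 °C → 23 + 273.15 = 296.15 K.
T_C = 7 °C → 7 + 273.15 = 280.15 K.
The Carnot heat-pump COP is COP_HP = T_H/(T_H − T_C) = 296.15/16.00 = 18.5094.
Q_H = COP_HP · W = 18.5094 × 454 = 8403 W.

Q̇_H ≈ 8403 W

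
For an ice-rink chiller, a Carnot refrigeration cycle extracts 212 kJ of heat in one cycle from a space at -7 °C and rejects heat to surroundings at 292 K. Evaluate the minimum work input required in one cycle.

W_in ≈ 20.59 kJ

T_C = -7 °C → -7 + 273.15 = 266.15 K.
For a reversible refrigerator, COP_R = T_C/(T_H − T_C) = 266.15/25.85 = 10.2959.
W = Q_C/COP_R = 212/10.2959 = 20.59 kJ.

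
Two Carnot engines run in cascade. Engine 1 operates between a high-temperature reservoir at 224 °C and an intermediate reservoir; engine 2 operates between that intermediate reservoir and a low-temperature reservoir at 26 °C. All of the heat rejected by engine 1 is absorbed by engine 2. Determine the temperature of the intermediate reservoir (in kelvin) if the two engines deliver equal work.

T_m ≈ 398.1 K

T_H = 224 °C → 224 + 273.15 = 497.15 K.
T_C = 26 °C → 26 + 273.15 = 299.15 K.
For reversible stages Q_m = Q_H·(T_m/T_H). Setting W₁ = Q_H(1 − T_m/T_H) equal to W₂ = Q_m(1 − T_C/T_m) = Q_H·(T_m − T_C)/T_H gives T_H − T_m = T_m − T_C, so T_m = (T_H + T_C)/2 = (497.15 + 299.15)/2 = 398.1 K.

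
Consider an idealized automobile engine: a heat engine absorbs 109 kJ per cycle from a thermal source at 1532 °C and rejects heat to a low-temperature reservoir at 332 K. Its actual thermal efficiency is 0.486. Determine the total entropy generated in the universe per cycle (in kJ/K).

ΔS_univ ≈ 0.108 kJ/K

T_H = 1532 °C → 1532 + 273.15 = 1805.15 K.
W = η·Q_H = 0.486 × 109 = 52.97 kJ, so Q_C = Q_H − W = 56.03 kJ.
Reservoir entropy changes: ΔS_H = −Q_H/T_H = −109/1805.15 = -0.06038 kJ/K and ΔS_C = +Q_C/T_C = 56.03/332.00 = 0.1688 kJ/K.
ΔS_univ = −Q_H/T_H + Q_C/T_C = 0.108 kJ/K (> 0, since η = 0.486 < η_Carnot = 0.816).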